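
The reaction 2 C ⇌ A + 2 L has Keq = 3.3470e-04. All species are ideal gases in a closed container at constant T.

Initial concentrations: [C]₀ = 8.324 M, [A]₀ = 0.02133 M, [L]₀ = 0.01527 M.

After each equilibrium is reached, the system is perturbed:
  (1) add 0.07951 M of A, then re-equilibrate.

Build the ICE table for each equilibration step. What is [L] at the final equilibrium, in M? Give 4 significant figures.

Q₀ = 7.1780e-08 vs Keq = 3.3470e-04 ⇒ Q<K, forward
Step 1:
                  C         A         L
  Initial     8.324   0.02133   0.01527
  Change    -0.3257    0.1628    0.3257
  Equil       7.998    0.1842     0.341
  solve Keq expr → x = 0.1628; check Q = 3.3470e-04
Then add 0.07951 M of A.
Step 2:
                  C         A         L
  Initial     7.998    0.2637     0.341
  Change    0.04228  -0.02114  -0.04228
  Equil       8.041    0.2425    0.2987
  solve Keq expr → x = -0.02114; check Q = 3.3470e-04

[L]_eq = 0.2987 M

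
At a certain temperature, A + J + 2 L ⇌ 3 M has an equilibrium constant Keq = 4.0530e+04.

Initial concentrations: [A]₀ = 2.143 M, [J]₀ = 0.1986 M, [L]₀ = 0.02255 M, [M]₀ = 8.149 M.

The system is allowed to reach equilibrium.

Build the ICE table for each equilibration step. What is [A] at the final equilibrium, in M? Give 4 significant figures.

Q₀ = 2.5005e+06 vs Keq = 4.0530e+04 ⇒ Q>K, reverse
Step 1:
                   A          J          L          M
  Initial      2.143     0.1986    0.02255      8.149
  Change     0.06229    0.06229     0.1246    -0.1869
  Equil        2.205     0.2609     0.1471      7.962
  solve Keq expr → x = -0.06229; check Q = 4.0530e+04

[A]_eq = 2.205 M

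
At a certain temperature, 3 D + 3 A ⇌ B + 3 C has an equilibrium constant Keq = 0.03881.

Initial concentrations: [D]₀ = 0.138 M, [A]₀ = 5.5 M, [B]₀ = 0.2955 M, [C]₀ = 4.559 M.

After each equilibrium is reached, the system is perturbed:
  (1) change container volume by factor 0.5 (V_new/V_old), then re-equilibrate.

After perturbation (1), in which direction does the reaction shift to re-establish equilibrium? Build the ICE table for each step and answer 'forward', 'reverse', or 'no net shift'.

Direction: forward

Q₀ = 64.04 vs Keq = 0.03881 ⇒ Q>K, reverse
Step 1:
                  D         A         B         C
  init        0.138       5.5    0.2955     4.559
  Δ          0.6568    0.6568   -0.2189   -0.6568
  eq         0.7948     6.157   0.07655     3.902
  solve Keq expr → x = -0.2189; check Q = 0.03881
Then change container volume by factor 0.5 (V_new/V_old).
Step 2:
                  D         A         B         C
  init         1.59     12.31    0.1531     7.804
  Δ         -0.3162   -0.3162    0.1054    0.3162
  eq          1.273        12    0.2585     8.121
  solve Keq expr → x = 0.1054; check Q = 0.03881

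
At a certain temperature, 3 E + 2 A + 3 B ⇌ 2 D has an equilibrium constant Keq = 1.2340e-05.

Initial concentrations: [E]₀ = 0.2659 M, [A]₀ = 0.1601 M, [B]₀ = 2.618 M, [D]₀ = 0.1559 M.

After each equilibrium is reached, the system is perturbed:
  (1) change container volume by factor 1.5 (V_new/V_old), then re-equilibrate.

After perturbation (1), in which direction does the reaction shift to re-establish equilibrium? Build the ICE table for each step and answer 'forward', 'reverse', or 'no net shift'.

Direction: reverse

Q₀ = 2.811 vs Keq = 1.2340e-05 ⇒ Q>K, reverse
Step 1:
                    E           A           B           D
  init         0.2659      0.1601       2.618      0.1559
  Δ            0.2311       0.154      0.2311      -0.154
  eq            0.497      0.3141       2.849    0.001859
  solve Keq expr → x = -0.07702; check Q = 1.2340e-05
Then change container volume by factor 1.5 (V_new/V_old).
Step 2:
                    E           A           B           D
  init         0.3313      0.2094       1.899    0.001239
  Δ          0.001302  8.6812e-04    0.001302 -8.6812e-04
  eq           0.3326      0.2103       1.901  3.7132e-04
  solve Keq expr → x = -4.3406e-04; check Q = 1.2340e-05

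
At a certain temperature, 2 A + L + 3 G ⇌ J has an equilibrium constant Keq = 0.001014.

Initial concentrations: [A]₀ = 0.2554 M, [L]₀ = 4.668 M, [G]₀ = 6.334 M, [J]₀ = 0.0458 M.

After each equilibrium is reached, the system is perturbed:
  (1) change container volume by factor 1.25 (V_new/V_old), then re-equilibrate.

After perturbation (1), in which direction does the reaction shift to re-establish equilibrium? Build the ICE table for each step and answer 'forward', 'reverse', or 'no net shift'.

Direction: reverse

Q₀ = 5.9191e-04 vs Keq = 0.001014 ⇒ Q<K, forward
Step 1:
                  A         L         G         J
  init       0.2554     4.668     6.334    0.0458
  Δ        -0.02891  -0.01446  -0.04337   0.01446
  eq         0.2265     4.654     6.291   0.06026
  solve Keq expr → x = 0.01446; check Q = 0.001014
Then change container volume by factor 1.25 (V_new/V_old).
Step 2:
                  A         L         G         J
  init       0.1812     3.723     5.033    0.0482
  Δ         0.04491   0.02245   0.06736  -0.02245
  eq         0.2261     3.745       5.1   0.02575
  solve Keq expr → x = -0.02245; check Q = 0.001014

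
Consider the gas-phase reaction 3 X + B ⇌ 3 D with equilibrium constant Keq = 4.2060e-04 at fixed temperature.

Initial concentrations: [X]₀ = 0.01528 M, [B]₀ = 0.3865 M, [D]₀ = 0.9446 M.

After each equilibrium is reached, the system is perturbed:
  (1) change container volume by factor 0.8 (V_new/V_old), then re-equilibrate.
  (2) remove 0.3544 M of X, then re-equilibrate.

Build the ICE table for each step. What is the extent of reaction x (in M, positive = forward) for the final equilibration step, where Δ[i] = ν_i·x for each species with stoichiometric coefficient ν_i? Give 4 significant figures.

x = -0.007776 M

Q₀ = 6.1126e+05 vs Keq = 4.2060e-04 ⇒ Q>K, reverse
Step 1:
                  X         B         D
  Initial   0.01528    0.3865    0.9446
  Change     0.8852    0.2951   -0.8852
  Equil      0.9005    0.6816   0.05938
  solve Keq expr → x = -0.2951; check Q = 4.2060e-04
Then change container volume by factor 0.8 (V_new/V_old).
Step 2:
                  X         B         D
  Initial     1.126     0.852   0.07422
  Change    -0.0053 -0.001767    0.0053
  Equil        1.12    0.8502   0.07952
  solve Keq expr → x = 0.001767; check Q = 4.2060e-04
Then remove 0.3544 M of X.
Step 3:
                  X         B         D
  Initial    0.7659    0.8502   0.07952
  Change    0.02333  0.007776  -0.02333
  Equil      0.7893     0.858   0.05619
  solve Keq expr → x = -0.007776; check Q = 4.2060e-04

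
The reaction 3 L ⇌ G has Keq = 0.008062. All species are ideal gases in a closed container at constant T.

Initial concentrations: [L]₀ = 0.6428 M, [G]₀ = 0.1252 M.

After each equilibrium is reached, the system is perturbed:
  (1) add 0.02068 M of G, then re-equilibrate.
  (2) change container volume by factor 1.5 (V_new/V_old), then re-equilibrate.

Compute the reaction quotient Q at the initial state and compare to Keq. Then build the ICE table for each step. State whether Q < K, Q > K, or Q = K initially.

Q₀ = 0.4714; Q > K (proceeds reverse)

Q₀ = 0.4714 vs Keq = 0.008062 ⇒ Q>K, reverse
Step 1:
                   L          G
  init        0.6428     0.1252
  Δ           0.3518    -0.1173
  eq          0.9946   0.007932
  solve Keq expr → x = -0.1173; check Q = 0.008062
Then add 0.02068 M of G.
Step 2:
                   L          G
  init        0.9946    0.02861
  Δ          0.05766   -0.01922
  eq           1.052   0.009393
  solve Keq expr → x = -0.01922; check Q = 0.008062
Then change container volume by factor 1.5 (V_new/V_old).
Step 3:
                   L          G
  init        0.7015   0.006262
  Δ          0.01007  -0.003357
  eq          0.7116   0.002905
  solve Keq expr → x = -0.003357; check Q = 0.008062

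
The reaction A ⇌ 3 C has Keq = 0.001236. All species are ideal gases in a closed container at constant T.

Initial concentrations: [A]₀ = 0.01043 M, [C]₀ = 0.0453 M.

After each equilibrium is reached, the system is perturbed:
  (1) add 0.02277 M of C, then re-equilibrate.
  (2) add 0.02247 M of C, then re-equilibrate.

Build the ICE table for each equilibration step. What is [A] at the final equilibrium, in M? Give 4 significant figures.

Q₀ = 0.008913 vs Keq = 0.001236 ⇒ Q>K, reverse
Step 1:
                  A         C
  init      0.01043    0.0453
  Δ        0.006005  -0.01801
  eq        0.01643   0.02729
  solve Keq expr → x = -0.006005; check Q = 0.001236
Then add 0.02277 M of C.
Step 2:
                  A         C
  init      0.01643   0.05006
  Δ        0.006519  -0.01956
  eq        0.02295    0.0305
  solve Keq expr → x = -0.006519; check Q = 0.001236
Then add 0.02247 M of C.
Step 3:
                  A         C
  init      0.02295   0.05297
  Δ        0.006597  -0.01979
  eq        0.02955   0.03318
  solve Keq expr → x = -0.006597; check Q = 0.001236

[A]_eq = 0.02955 M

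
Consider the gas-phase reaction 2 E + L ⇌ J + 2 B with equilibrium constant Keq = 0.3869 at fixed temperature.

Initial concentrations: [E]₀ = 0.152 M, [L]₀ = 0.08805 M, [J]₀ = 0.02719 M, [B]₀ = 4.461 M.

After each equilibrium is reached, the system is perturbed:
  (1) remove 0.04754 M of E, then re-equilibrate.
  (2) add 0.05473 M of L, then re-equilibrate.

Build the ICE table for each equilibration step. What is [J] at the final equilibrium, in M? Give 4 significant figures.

Q₀ = 266 vs Keq = 0.3869 ⇒ Q>K, reverse
Step 1:
                  E         L         J         B
  Initial     0.152   0.08805   0.02719     4.461
  Change    0.05418   0.02709  -0.02709  -0.05418
  Equil      0.2062    0.1151 9.7521e-05     4.407
  solve Keq expr → x = -0.02709; check Q = 0.3869
Then remove 0.04754 M of E.
Step 2:
                  E         L         J         B
  Initial    0.1586    0.1151 9.7521e-05     4.407
  Change  7.9413e-05 3.9707e-05 -3.9707e-05 -7.9413e-05
  Equil      0.1587    0.1152 5.7815e-05     4.407
  solve Keq expr → x = -3.9707e-05; check Q = 0.3869
Then add 0.05473 M of L.
Step 3:
                  E         L         J         B
  Initial    0.1587    0.1699 5.7815e-05     4.407
  Change  -5.4793e-05 -2.7396e-05 2.7396e-05 5.4793e-05
  Equil      0.1587    0.1699 8.5211e-05     4.407
  solve Keq expr → x = 2.7396e-05; check Q = 0.3869

[J]_eq = 8.5211e-05 M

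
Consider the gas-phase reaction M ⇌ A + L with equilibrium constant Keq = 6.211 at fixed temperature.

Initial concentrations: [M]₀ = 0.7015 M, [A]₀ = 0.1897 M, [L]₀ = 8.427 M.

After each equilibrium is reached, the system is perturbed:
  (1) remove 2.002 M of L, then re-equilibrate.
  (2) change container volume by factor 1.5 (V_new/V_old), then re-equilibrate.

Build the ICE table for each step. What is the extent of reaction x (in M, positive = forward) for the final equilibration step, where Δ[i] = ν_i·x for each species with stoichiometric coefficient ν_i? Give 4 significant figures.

Q₀ = 2.279 vs Keq = 6.211 ⇒ Q<K, forward
Step 1:
                    M           A           L
  Initial      0.7015      0.1897       8.427
  Change      -0.1838      0.1838      0.1838
  Equil        0.5177      0.3735       8.611
  solve Keq expr → x = 0.1838; check Q = 6.211
Then remove 2.002 M of L.
Step 2:
                    M           A           L
  Initial      0.5177      0.3735       6.609
  Change     -0.05643     0.05643     0.05643
  Equil        0.4613      0.4299       6.665
  solve Keq expr → x = 0.05643; check Q = 6.211
Then change container volume by factor 1.5 (V_new/V_old).
Step 3:
                    M           A           L
  Initial      0.3075      0.2866       4.443
  Change     -0.05789     0.05789     0.05789
  Equil        0.2497      0.3445       4.501
  solve Keq expr → x = 0.05789; check Q = 6.211

x = 0.05789 M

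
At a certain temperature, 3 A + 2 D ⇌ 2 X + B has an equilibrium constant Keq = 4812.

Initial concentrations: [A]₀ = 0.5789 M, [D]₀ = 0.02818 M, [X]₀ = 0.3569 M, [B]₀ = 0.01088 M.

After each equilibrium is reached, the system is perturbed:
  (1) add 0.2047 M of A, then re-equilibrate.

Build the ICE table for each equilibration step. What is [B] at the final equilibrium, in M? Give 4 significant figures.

[B]_eq = 0.0243 M

Q₀ = 8.996 vs Keq = 4812 ⇒ Q<K, forward
Step 1:
                  A         D         X         B
  init       0.5789   0.02818    0.3569   0.01088
  Δ        -0.03904  -0.02603   0.02603   0.01301
  eq         0.5399  0.002151    0.3829   0.02389
  solve Keq expr → x = 0.01301; check Q = 4812
Then add 0.2047 M of A.
Step 2:
                  A         D         X         B
  init       0.7446  0.002151    0.3829   0.02389
  Δ       -0.001209 -8.0580e-04 8.0580e-04 4.0290e-04
  eq         0.7433  0.001345    0.3837    0.0243
  solve Keq expr → x = 4.0290e-04; check Q = 4812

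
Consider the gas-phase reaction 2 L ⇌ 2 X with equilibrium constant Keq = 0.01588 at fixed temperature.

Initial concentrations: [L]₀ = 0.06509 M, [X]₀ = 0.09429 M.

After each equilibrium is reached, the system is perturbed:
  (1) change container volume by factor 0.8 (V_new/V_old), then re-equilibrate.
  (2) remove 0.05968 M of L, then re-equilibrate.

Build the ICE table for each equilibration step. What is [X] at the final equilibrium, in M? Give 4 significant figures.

[X]_eq = 0.01562 M

Q₀ = 2.098 vs Keq = 0.01588 ⇒ Q>K, reverse
Step 1:
                  L         X
  init      0.06509   0.09429
  Δ         0.07645  -0.07645
  eq         0.1415   0.01784
  solve Keq expr → x = -0.03823; check Q = 0.01588
Then change container volume by factor 0.8 (V_new/V_old).
Step 2:
                  L         X
  init       0.1769    0.0223
  Δ               0         0
  eq         0.1769    0.0223
  solve Keq expr → x = 0; check Q = 0.01588
Then remove 0.05968 M of L.
Step 3:
                  L         X
  init       0.1172    0.0223
  Δ        0.006679 -0.006679
  eq         0.1239   0.01562
  solve Keq expr → x = -0.003339; check Q = 0.01588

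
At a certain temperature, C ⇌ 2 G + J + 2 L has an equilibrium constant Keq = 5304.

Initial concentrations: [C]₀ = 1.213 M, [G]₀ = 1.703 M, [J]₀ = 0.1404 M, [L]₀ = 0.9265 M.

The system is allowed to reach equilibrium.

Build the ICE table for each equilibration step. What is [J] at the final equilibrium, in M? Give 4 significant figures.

Q₀ = 0.2882 vs Keq = 5304 ⇒ Q<K, forward
Step 1:
                   C          G          J          L
  I            1.213      1.703     0.1404     0.9265
  C            -1.17       2.34       1.17       2.34
  E          0.04308      4.043       1.31      3.266
  solve Keq expr → x = 1.17; check Q = 5304

[J]_eq = 1.31 M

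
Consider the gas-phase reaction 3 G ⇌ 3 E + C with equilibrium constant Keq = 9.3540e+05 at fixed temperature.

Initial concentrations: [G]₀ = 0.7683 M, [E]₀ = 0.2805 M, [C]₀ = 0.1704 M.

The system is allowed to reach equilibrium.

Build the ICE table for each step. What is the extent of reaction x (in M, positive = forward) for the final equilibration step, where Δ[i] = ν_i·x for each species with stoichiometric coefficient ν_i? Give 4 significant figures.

x = 0.2534 M

Q₀ = 0.008292 vs Keq = 9.3540e+05 ⇒ Q<K, forward
Step 1:
                   G          E          C
  init        0.7683     0.2805     0.1704
  Δ          -0.7603     0.7603     0.2534
  eq        0.007994      1.041     0.4238
  solve Keq expr → x = 0.2534; check Q = 9.3540e+05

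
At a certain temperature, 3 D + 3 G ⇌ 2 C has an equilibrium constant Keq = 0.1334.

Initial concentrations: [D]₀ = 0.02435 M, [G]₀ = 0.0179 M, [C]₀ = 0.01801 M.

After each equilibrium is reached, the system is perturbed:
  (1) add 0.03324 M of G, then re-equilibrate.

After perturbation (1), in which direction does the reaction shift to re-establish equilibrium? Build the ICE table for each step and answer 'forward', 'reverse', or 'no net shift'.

Direction: forward

Q₀ = 3.9172e+06 vs Keq = 0.1334 ⇒ Q>K, reverse
Step 1:
                    D           G           C
  Initial     0.02435      0.0179     0.01801
  Change      0.02695     0.02695    -0.01797
  Equil        0.0513     0.04485  4.0320e-05
  solve Keq expr → x = -0.008985; check Q = 0.1334
Then add 0.03324 M of G.
Step 2:
                    D           G           C
  Initial      0.0513     0.07809  4.0320e-05
  Change  -7.7938e-05 -7.7938e-05  5.1959e-05
  Equil       0.05123     0.07802  9.2279e-05
  solve Keq expr → x = 2.5979e-05; check Q = 0.1334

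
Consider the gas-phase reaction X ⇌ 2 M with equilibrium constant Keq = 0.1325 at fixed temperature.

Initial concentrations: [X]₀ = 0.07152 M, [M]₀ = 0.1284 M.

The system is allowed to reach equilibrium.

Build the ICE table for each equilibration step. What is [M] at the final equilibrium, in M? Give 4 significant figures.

Q₀ = 0.2305 vs Keq = 0.1325 ⇒ Q>K, reverse
Step 1:
                   X          M
  Initial    0.07152     0.1284
  Change      0.0117   -0.02339
  Equil      0.08322      0.105
  solve Keq expr → x = -0.0117; check Q = 0.1325

[M]_eq = 0.105 M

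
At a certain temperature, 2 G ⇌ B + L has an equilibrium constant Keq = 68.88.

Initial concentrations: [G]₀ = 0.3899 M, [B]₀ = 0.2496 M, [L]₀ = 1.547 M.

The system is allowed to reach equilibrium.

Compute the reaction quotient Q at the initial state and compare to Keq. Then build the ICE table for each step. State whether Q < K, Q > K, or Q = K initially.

Q₀ = 2.54; Q < K (proceeds forward)

Q₀ = 2.54 vs Keq = 68.88 ⇒ Q<K, forward
Step 1:
                    G           B           L
  I            0.3899      0.2496       1.547
  C           -0.2913      0.1457      0.1457
  E           0.09856      0.3953       1.693
  solve Keq expr → x = 0.1457; check Q = 68.88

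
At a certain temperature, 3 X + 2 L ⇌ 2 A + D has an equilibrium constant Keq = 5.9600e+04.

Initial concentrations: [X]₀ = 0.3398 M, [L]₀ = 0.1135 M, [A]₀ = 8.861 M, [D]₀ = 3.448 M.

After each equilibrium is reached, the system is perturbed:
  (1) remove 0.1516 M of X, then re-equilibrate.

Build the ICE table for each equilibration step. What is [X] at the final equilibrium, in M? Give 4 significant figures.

Q₀ = 5.3564e+05 vs Keq = 5.9600e+04 ⇒ Q>K, reverse
Step 1:
                    X           L           A           D
  I            0.3398      0.1135       8.861       3.448
  C            0.1343     0.08954    -0.08954    -0.04477
  E            0.4741       0.203       8.771       3.403
  solve Keq expr → x = -0.04477; check Q = 5.9600e+04
Then remove 0.1516 M of X.
Step 2:
                    X           L           A           D
  I            0.3225       0.203       8.771       3.403
  C           0.08036     0.05357    -0.05357    -0.02679
  E            0.4029      0.2566       8.718       3.376
  solve Keq expr → x = -0.02679; check Q = 5.9600e+04

[X]_eq = 0.4029 M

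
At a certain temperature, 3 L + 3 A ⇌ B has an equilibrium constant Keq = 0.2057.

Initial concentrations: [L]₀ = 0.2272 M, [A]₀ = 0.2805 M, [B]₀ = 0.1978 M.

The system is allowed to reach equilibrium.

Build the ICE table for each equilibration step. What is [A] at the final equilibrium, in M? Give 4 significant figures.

[A]_eq = 0.7701 M

Q₀ = 764.2 vs Keq = 0.2057 ⇒ Q>K, reverse
Step 1:
                   L          A          B
  Initial     0.2272     0.2805     0.1978
  Change      0.4896     0.4896    -0.1632
  Equil       0.7168     0.7701     0.0346
  solve Keq expr → x = -0.1632; check Q = 0.2057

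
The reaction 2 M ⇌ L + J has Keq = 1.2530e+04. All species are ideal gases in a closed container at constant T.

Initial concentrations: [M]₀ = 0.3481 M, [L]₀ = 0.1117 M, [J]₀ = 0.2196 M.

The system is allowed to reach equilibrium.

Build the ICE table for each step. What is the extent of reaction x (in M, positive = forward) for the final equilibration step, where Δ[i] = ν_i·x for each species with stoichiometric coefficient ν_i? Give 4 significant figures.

Q₀ = 0.2024 vs Keq = 1.2530e+04 ⇒ Q<K, forward
Step 1:
                   M          L          J
  I           0.3481     0.1117     0.2196
  C          -0.3451     0.1726     0.1726
  E         0.002983     0.2843     0.3922
  solve Keq expr → x = 0.1726; check Q = 1.2530e+04

x = 0.1726 M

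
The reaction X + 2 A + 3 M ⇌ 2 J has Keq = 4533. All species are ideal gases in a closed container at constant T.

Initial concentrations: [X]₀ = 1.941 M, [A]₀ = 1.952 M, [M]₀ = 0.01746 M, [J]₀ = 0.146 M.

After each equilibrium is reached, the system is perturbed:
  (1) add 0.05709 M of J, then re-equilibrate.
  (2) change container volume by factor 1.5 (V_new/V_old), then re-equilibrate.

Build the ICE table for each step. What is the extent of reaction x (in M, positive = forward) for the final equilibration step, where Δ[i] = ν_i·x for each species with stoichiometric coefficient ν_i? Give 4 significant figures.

x = -0.00166 M

Q₀ = 541.5 vs Keq = 4533 ⇒ Q<K, forward
Step 1:
                    X           A           M           J
  Initial       1.941       1.952     0.01746       0.146
  Change    -0.002872   -0.005744   -0.008615    0.005744
  Equil         1.938       1.946    0.008845      0.1517
  solve Keq expr → x = 0.002872; check Q = 4533
Then add 0.05709 M of J.
Step 2:
                    X           A           M           J
  Initial       1.938       1.946    0.008845      0.2088
  Change   6.8148e-04    0.001363    0.002044   -0.001363
  Equil         1.939       1.948     0.01089      0.2075
  solve Keq expr → x = -6.8148e-04; check Q = 4533
Then change container volume by factor 1.5 (V_new/V_old).
Step 3:
                    X           A           M           J
  Initial       1.293       1.298    0.007259      0.1383
  Change      0.00166    0.003319    0.004979   -0.003319
  Equil         1.294       1.302     0.01224       0.135
  solve Keq expr → x = -0.00166; check Q = 4533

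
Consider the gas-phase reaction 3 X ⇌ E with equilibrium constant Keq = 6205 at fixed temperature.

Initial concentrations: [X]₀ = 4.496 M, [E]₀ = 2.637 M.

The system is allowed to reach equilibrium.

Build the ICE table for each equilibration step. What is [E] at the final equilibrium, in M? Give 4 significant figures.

[E]_eq = 4.107 M

Q₀ = 0.02902 vs Keq = 6205 ⇒ Q<K, forward
Step 1:
                  X         E
  I           4.496     2.637
  C          -4.409      1.47
  E         0.08715     4.107
  solve Keq expr → x = 1.47; check Q = 6205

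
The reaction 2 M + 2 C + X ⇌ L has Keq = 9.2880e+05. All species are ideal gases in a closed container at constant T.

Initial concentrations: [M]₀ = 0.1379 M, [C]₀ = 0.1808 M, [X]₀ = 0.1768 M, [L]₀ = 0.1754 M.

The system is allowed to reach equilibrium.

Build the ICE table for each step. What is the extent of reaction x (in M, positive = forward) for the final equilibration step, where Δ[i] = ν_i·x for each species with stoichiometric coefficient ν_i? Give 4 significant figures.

x = 0.05781 M

Q₀ = 1596 vs Keq = 9.2880e+05 ⇒ Q<K, forward
Step 1:
                    M           C           X           L
  init         0.1379      0.1808      0.1768      0.1754
  Δ           -0.1156     -0.1156    -0.05781     0.05781
  eq          0.02228     0.06518       0.119      0.2332
  solve Keq expr → x = 0.05781; check Q = 9.2880e+05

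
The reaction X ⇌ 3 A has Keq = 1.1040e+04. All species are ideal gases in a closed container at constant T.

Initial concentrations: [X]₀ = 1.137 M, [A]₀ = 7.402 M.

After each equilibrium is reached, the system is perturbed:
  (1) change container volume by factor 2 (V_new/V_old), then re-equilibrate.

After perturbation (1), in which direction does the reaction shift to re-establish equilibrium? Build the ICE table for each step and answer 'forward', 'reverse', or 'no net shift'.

Q₀ = 356.7 vs Keq = 1.1040e+04 ⇒ Q<K, forward
Step 1:
                    X           A
  Initial       1.137       7.402
  Change       -1.032       3.097
  Equil        0.1048        10.5
  solve Keq expr → x = 1.032; check Q = 1.1040e+04
Then change container volume by factor 2 (V_new/V_old).
Step 2:
                    X           A
  Initial     0.05241       5.249
  Change     -0.03842      0.1153
  Equil       0.01398       5.365
  solve Keq expr → x = 0.03842; check Q = 1.1040e+04

Direction: forward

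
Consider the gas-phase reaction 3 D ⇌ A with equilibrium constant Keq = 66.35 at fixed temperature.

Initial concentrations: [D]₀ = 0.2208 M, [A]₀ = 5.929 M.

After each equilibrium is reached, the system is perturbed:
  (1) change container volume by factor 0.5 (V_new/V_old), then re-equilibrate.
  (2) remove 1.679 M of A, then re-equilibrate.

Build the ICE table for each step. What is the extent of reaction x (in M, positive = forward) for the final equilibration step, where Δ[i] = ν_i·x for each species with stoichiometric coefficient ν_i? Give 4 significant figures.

x = 0.009285 M

Q₀ = 550.8 vs Keq = 66.35 ⇒ Q>K, reverse
Step 1:
                    D           A
  I            0.2208       5.929
  C            0.2244     -0.0748
  E            0.4452       5.854
  solve Keq expr → x = -0.0748; check Q = 66.35
Then change container volume by factor 0.5 (V_new/V_old).
Step 2:
                    D           A
  I            0.8904       11.71
  C           -0.3277      0.1092
  E            0.5626       11.82
  solve Keq expr → x = 0.1092; check Q = 66.35
Then remove 1.679 M of A.
Step 3:
                    D           A
  I            0.5626       10.14
  C          -0.02785    0.009285
  E            0.5348       10.15
  solve Keq expr → x = 0.009285; check Q = 66.35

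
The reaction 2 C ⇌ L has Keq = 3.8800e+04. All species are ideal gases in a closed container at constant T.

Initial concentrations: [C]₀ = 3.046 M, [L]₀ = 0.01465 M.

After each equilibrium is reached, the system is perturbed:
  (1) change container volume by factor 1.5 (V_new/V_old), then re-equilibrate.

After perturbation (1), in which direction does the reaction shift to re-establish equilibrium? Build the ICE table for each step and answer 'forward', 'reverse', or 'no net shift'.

Direction: reverse

Q₀ = 0.001579 vs Keq = 3.8800e+04 ⇒ Q<K, forward
Step 1:
                    C           L
  I             3.046     0.01465
  C             -3.04        1.52
  E          0.006289       1.535
  solve Keq expr → x = 1.52; check Q = 3.8800e+04
Then change container volume by factor 1.5 (V_new/V_old).
Step 2:
                    C           L
  I          0.004193       1.023
  C        9.4107e-04 -4.7054e-04
  E          0.005134       1.023
  solve Keq expr → x = -4.7054e-04; check Q = 3.8800e+04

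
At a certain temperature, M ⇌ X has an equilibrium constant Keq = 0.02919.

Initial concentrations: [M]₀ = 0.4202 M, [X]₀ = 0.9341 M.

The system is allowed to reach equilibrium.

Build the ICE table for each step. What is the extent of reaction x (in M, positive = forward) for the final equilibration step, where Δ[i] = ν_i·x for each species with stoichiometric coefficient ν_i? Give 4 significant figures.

x = -0.8957 M

Q₀ = 2.223 vs Keq = 0.02919 ⇒ Q>K, reverse
Step 1:
                  M         X
  init       0.4202    0.9341
  Δ          0.8957   -0.8957
  eq          1.316   0.03841
  solve Keq expr → x = -0.8957; check Q = 0.02919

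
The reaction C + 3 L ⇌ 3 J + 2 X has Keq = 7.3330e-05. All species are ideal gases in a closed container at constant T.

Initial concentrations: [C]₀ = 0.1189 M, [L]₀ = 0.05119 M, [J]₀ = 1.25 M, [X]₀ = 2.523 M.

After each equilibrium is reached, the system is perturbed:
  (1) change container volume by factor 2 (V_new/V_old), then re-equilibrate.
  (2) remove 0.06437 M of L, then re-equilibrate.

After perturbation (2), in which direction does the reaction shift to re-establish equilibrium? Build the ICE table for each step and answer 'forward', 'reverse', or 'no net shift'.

Q₀ = 7.7952e+05 vs Keq = 7.3330e-05 ⇒ Q>K, reverse
Step 1:
                   C          L          J          X
  init        0.1189    0.05119       1.25      2.523
  Δ           0.4067       1.22      -1.22    -0.8133
  eq          0.5256      1.271    0.03003       1.71
  solve Keq expr → x = -0.4067; check Q = 7.3330e-05
Then change container volume by factor 2 (V_new/V_old).
Step 2:
                   C          L          J          X
  init        0.2628     0.6356    0.01502     0.8548
  Δ        -0.001242  -0.003726   0.003726   0.002484
  eq          0.2615     0.6319    0.01874     0.8573
  solve Keq expr → x = 0.001242; check Q = 7.3330e-05
Then remove 0.06437 M of L.
Step 3:
                   C          L          J          X
  init        0.2615     0.5675    0.01874     0.8573
  Δ       6.0865e-04   0.001826  -0.001826  -0.001217
  eq          0.2621     0.5693    0.01691     0.8561
  solve Keq expr → x = -6.0865e-04; check Q = 7.3330e-05

Direction: reverse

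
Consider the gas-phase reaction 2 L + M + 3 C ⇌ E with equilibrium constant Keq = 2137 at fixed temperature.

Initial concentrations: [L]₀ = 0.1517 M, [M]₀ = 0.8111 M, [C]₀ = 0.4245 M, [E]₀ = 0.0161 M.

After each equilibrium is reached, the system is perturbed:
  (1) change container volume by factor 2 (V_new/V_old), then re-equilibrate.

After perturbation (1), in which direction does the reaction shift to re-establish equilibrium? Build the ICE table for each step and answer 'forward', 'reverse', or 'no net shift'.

Q₀ = 11.28 vs Keq = 2137 ⇒ Q<K, forward
Step 1:
                    L           M           C           E
  Initial      0.1517      0.8111      0.4245      0.0161
  Change      -0.1047    -0.05236     -0.1571     0.05236
  Equil       0.04698      0.7587      0.2674     0.06846
  solve Keq expr → x = 0.05236; check Q = 2137
Then change container volume by factor 2 (V_new/V_old).
Step 2:
                    L           M           C           E
  Initial     0.02349      0.3794      0.1337     0.03423
  Change      0.03373     0.01687      0.0506    -0.01687
  Equil       0.05723      0.3962      0.1843     0.01736
  solve Keq expr → x = -0.01687; check Q = 2137

Direction: reverse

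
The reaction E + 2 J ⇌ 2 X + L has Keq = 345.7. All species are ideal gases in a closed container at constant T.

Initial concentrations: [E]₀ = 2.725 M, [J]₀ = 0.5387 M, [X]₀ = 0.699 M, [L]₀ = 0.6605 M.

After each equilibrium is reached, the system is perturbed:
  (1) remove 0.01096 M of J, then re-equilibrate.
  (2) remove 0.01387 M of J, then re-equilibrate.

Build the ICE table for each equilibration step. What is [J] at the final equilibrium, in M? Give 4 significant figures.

[J]_eq = 0.03798 M

Q₀ = 0.4081 vs Keq = 345.7 ⇒ Q<K, forward
Step 1:
                    E           J           X           L
  Initial       2.725      0.5387       0.699      0.6605
  Change      -0.2498     -0.4996      0.4996      0.2498
  Equil         2.475     0.03909       1.199      0.9103
  solve Keq expr → x = 0.2498; check Q = 345.7
Then remove 0.01096 M of J.
Step 2:
                    E           J           X           L
  Initial       2.475     0.02813       1.199      0.9103
  Change     0.005233     0.01047    -0.01047   -0.005233
  Equil          2.48      0.0386       1.188      0.9051
  solve Keq expr → x = -0.005233; check Q = 345.7
Then remove 0.01387 M of J.
Step 3:
                    E           J           X           L
  Initial        2.48     0.02473       1.188      0.9051
  Change     0.006624     0.01325    -0.01325   -0.006624
  Equil         2.487     0.03798       1.175      0.8984
  solve Keq expr → x = -0.006624; check Q = 345.7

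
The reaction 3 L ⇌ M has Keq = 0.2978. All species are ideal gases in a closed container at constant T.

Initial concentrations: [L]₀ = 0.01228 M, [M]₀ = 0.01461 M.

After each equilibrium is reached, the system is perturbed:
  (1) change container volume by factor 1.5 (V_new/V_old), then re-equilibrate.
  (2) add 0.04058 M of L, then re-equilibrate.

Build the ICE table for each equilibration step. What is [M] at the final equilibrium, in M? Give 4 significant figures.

Q₀ = 7890 vs Keq = 0.2978 ⇒ Q>K, reverse
Step 1:
                   L          M
  I          0.01228    0.01461
  C          0.04367   -0.01456
  E          0.05595 5.2168e-05
  solve Keq expr → x = -0.01456; check Q = 0.2978
Then change container volume by factor 1.5 (V_new/V_old).
Step 2:
                   L          M
  I           0.0373 3.4779e-05
  C       5.7749e-05 -1.9250e-05
  E          0.03736 1.5529e-05
  solve Keq expr → x = -1.9250e-05; check Q = 0.2978
Then add 0.04058 M of L.
Step 3:
                   L          M
  I          0.07794 1.5529e-05
  C       -3.7040e-04 1.2347e-04
  E          0.07757 1.3900e-04
  solve Keq expr → x = 1.2347e-04; check Q = 0.2978

[M]_eq = 1.3900e-04 M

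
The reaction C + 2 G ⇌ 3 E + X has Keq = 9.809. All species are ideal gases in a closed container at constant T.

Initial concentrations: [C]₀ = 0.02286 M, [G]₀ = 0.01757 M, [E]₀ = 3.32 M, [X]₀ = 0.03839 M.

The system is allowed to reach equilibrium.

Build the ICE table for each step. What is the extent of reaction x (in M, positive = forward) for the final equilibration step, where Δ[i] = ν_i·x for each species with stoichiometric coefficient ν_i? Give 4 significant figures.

Q₀ = 1.9907e+05 vs Keq = 9.809 ⇒ Q>K, reverse
Step 1:
                  C         G         E         X
  init      0.02286   0.01757      3.32   0.03839
  Δ         0.03823   0.07646   -0.1147  -0.03823
  eq        0.06109   0.09403     3.205 1.6088e-04
  solve Keq expr → x = -0.03823; check Q = 9.809

x = -0.03823 M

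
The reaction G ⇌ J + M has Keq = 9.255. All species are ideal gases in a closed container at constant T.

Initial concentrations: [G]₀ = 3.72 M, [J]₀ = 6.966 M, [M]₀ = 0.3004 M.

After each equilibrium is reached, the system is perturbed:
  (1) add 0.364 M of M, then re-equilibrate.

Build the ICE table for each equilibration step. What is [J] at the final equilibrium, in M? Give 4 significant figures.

Q₀ = 0.5625 vs Keq = 9.255 ⇒ Q<K, forward
Step 1:
                   G          J          M
  I             3.72      6.966     0.3004
  C           -1.768      1.768      1.768
  E            1.952      8.734      2.068
  solve Keq expr → x = 1.768; check Q = 9.255
Then add 0.364 M of M.
Step 2:
                   G          J          M
  I            1.952      8.734      2.432
  C           0.1569    -0.1569    -0.1569
  E            2.109      8.577      2.276
  solve Keq expr → x = -0.1569; check Q = 9.255

[J]_eq = 8.577 M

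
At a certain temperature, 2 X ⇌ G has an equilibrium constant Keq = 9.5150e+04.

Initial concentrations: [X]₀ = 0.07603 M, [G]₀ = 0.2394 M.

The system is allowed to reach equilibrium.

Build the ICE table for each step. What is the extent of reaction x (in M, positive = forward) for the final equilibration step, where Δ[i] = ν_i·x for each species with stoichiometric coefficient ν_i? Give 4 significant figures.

x = 0.03716 M

Q₀ = 41.41 vs Keq = 9.5150e+04 ⇒ Q<K, forward
Step 1:
                    X           G
  Initial     0.07603      0.2394
  Change     -0.07433     0.03716
  Equil      0.001705      0.2766
  solve Keq expr → x = 0.03716; check Q = 9.5150e+04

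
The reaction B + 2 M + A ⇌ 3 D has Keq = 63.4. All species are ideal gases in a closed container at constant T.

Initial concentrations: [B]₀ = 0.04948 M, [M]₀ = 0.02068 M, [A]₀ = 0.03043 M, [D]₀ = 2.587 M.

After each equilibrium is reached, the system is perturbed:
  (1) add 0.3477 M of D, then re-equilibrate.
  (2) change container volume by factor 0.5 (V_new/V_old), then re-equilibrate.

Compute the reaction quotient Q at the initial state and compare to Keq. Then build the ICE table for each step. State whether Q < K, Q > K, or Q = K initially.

Q₀ = 2.6888e+07; Q > K (proceeds reverse)

Q₀ = 2.6888e+07 vs Keq = 63.4 ⇒ Q>K, reverse
Step 1:
                  B         M         A         D
  I         0.04948   0.02068   0.03043     2.587
  C          0.3308    0.6616    0.3308   -0.9924
  E          0.3803    0.6823    0.3612     1.595
  solve Keq expr → x = -0.3308; check Q = 63.4
Then add 0.3477 M of D.
Step 2:
                  B         M         A         D
  I          0.3803    0.6823    0.3612     1.942
  C         0.03825   0.07651   0.03825   -0.1148
  E          0.4185    0.7588    0.3995     1.828
  solve Keq expr → x = -0.03825; check Q = 63.4
Then change container volume by factor 0.5 (V_new/V_old).
Step 3:
                  B         M         A         D
  I          0.8371     1.518     0.799     3.655
  C         -0.0892   -0.1784   -0.0892    0.2676
  E          0.7479     1.339    0.7098     3.923
  solve Keq expr → x = 0.0892; check Q = 63.4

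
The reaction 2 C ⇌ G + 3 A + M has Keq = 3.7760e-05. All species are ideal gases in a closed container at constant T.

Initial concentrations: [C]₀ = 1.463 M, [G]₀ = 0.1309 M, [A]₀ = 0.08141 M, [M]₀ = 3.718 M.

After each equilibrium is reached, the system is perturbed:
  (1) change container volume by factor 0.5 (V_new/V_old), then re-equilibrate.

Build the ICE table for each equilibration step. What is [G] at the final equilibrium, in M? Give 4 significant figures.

Q₀ = 1.2269e-04 vs Keq = 3.7760e-05 ⇒ Q>K, reverse
Step 1:
                   C          G          A          M
  I            1.463     0.1309    0.08141      3.718
  C          0.01652  -0.008258   -0.02477  -0.008258
  E             1.48     0.1226    0.05664       3.71
  solve Keq expr → x = -0.008258; check Q = 3.7760e-05
Then change container volume by factor 0.5 (V_new/V_old).
Step 2:
                   C          G          A          M
  I            2.959     0.2453     0.1133      7.419
  C          0.03642   -0.01821   -0.05464   -0.01821
  E            2.995     0.2271    0.05864      7.401
  solve Keq expr → x = -0.01821; check Q = 3.7760e-05

[G]_eq = 0.2271 M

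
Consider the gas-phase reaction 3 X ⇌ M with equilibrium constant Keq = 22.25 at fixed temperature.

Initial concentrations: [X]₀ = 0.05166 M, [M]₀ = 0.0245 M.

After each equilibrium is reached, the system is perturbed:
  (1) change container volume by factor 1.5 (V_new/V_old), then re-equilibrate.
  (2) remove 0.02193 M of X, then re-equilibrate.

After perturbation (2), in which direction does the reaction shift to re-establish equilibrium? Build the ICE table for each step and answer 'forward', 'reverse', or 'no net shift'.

Q₀ = 177.7 vs Keq = 22.25 ⇒ Q>K, reverse
Step 1:
                   X          M
  I          0.05166     0.0245
  C            0.033     -0.011
  E          0.08466     0.0135
  solve Keq expr → x = -0.011; check Q = 22.25
Then change container volume by factor 1.5 (V_new/V_old).
Step 2:
                   X          M
  I          0.05644      0.009
  C          0.00862  -0.002873
  E          0.06506   0.006127
  solve Keq expr → x = -0.002873; check Q = 22.25
Then remove 0.02193 M of X.
Step 3:
                   X          M
  I          0.04313   0.006127
  C         0.008952  -0.002984
  E          0.05208   0.003143
  solve Keq expr → x = -0.002984; check Q = 22.25

Direction: reverse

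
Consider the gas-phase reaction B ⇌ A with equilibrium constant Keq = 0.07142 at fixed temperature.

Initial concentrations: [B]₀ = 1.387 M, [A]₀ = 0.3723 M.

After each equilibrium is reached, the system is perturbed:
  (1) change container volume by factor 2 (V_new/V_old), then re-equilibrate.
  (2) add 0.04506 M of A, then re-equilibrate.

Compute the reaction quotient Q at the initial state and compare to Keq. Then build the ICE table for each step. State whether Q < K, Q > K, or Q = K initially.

Q₀ = 0.2684; Q > K (proceeds reverse)

Q₀ = 0.2684 vs Keq = 0.07142 ⇒ Q>K, reverse
Step 1:
                   B          A
  I            1.387     0.3723
  C            0.255     -0.255
  E            1.642     0.1173
  solve Keq expr → x = -0.255; check Q = 0.07142
Then change container volume by factor 2 (V_new/V_old).
Step 2:
                   B          A
  I            0.821    0.05864
  C                0          0
  E            0.821    0.05864
  solve Keq expr → x = 0; check Q = 0.07142
Then add 0.04506 M of A.
Step 3:
                   B          A
  I            0.821     0.1037
  C          0.04206   -0.04206
  E           0.8631    0.06164
  solve Keq expr → x = -0.04206; check Q = 0.07142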